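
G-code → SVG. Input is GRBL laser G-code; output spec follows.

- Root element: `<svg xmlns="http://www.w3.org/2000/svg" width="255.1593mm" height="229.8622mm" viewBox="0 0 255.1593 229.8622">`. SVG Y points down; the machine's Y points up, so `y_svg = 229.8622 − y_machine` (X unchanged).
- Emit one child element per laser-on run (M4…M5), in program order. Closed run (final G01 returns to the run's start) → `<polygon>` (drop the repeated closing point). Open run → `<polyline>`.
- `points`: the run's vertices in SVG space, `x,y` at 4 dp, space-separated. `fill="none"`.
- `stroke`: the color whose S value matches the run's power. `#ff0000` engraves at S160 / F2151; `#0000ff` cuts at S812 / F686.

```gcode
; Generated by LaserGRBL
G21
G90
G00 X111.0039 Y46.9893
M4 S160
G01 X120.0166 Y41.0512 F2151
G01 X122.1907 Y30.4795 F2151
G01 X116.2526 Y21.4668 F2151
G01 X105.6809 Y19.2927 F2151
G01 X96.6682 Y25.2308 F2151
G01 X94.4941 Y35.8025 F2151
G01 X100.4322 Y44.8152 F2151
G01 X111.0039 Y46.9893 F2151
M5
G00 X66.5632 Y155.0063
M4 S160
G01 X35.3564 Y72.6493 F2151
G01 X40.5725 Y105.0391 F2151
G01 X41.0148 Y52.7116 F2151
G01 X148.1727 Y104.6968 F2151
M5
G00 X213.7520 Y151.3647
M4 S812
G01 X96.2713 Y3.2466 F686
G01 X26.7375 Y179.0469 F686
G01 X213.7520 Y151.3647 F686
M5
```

<svg xmlns="http://www.w3.org/2000/svg" width="255.1593mm" height="229.8622mm" viewBox="0 0 255.1593 229.8622">
  <polygon points="111.0039,182.8729 120.0166,188.8110 122.1907,199.3827 116.2526,208.3954 105.6809,210.5695 96.6682,204.6314 94.4941,194.0597 100.4322,185.0470" fill="none" stroke="#ff0000"/>
  <polyline points="66.5632,74.8559 35.3564,157.2129 40.5725,124.8231 41.0148,177.1506 148.1727,125.1654" fill="none" stroke="#ff0000"/>
  <polygon points="213.7520,78.4975 96.2713,226.6156 26.7375,50.8153" fill="none" stroke="#0000ff"/>
</svg>

Each laser-on run becomes one SVG element. Flip Y back into SVG space with y_svg = 229.8622 − y_machine.

Run 1: S160 ⇒ engrave layer `#ff0000`. The run returns to its start, so emit a `<polygon>` with points (Y-flipped): 111.0039,182.8729 120.0166,188.8110 122.1907,199.3827 116.2526,208.3954 105.6809,210.5695 96.6682,204.6314 94.4941,194.0597 100.4322,185.0470.

Run 2: the run's S160 means `#ff0000` (engrave). The run is open, so emit a `<polyline>` with points (Y-flipped): 66.5632,74.8559 35.3564,157.2129 40.5725,124.8231 41.0148,177.1506 148.1727,125.1654.

Run 3: the run's S812 means `#0000ff` (cut). The run returns to its start, so emit a `<polygon>` with points (Y-flipped): 213.7520,78.4975 96.2713,226.6156 26.7375,50.8153.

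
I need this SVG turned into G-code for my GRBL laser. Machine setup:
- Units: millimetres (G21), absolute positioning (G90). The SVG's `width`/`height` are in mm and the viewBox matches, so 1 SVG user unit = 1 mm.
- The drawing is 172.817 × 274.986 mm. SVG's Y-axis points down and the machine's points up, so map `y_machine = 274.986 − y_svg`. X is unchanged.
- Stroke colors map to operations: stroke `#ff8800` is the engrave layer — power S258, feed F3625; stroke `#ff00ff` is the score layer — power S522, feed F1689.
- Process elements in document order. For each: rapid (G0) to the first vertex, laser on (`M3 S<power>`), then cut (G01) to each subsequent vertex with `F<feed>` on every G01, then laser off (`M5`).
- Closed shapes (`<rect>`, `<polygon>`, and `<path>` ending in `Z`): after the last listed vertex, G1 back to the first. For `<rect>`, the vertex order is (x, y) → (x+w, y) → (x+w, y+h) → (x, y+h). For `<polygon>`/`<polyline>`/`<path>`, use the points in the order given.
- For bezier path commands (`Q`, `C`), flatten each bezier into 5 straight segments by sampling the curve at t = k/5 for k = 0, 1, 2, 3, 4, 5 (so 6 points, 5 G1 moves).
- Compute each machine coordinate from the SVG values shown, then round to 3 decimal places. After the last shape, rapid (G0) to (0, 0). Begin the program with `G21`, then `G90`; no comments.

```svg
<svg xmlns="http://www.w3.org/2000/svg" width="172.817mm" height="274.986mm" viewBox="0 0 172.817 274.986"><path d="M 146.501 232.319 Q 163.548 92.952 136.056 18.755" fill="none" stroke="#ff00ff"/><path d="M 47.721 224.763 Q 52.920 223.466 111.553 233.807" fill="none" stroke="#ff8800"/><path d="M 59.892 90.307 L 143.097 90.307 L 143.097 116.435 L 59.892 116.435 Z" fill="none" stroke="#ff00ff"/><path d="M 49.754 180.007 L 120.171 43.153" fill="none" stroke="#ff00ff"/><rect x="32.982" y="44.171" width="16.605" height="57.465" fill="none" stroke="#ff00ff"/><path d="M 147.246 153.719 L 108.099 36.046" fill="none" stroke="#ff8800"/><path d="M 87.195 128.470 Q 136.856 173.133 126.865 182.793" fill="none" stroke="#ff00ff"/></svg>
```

viewBox `0 0 172.817 274.986` with mm width/height → 1 unit = 1 mm. Flip: y_m = 274.986 − y_svg.

**Shape 1** — `<path>` quadratic bezier, stroke `#ff00ff` → score (S522, F1689). Control points (SVG): P0=(146.501,232.319), P1=(163.548,92.952), P2=(136.056,18.755); sampled at t=k/5. Machine vertices: (146.501,42.667) → (151.538,95.807) → (153.012,143.733) → (150.923,186.446) → (145.271,223.945) → (136.056,256.231). Open path.

**Shape 2** — `<path>` quadratic bezier, stroke `#ff8800` → engrave (S258, F3625). Control points (SVG): P0=(47.721,224.763), P1=(52.920,223.466), P2=(111.553,233.807); sampled at t=k/5. Machine vertices: (47.721,50.223) → (51.938,50.276) → (60.430,49.399) → (73.196,47.590) → (90.237,44.850) → (111.553,41.179). Open path.

**Shape 3** — `<path>` rectangle, stroke `#ff00ff` → score (S522, F1689). Machine vertices: (59.892,184.679) → (143.097,184.679) → (143.097,158.551) → (59.892,158.551) → (59.892,184.679). Closed: final G1 returns to the first vertex.

**Shape 4** — `<path>` line segment, stroke `#ff00ff` → score (S522, F1689). Machine vertices: (49.754,94.979) → (120.171,231.833). Open path.

**Shape 5** — `<rect>` rectangle, stroke `#ff00ff` → score (S522, F1689). Machine vertices: (32.982,230.815) → (49.587,230.815) → (49.587,173.350) → (32.982,173.350) → (32.982,230.815). Closed: final G1 returns to the first vertex.

**Shape 6** — `<path>` line segment, stroke `#ff8800` → engrave (S258, F3625). Machine vertices: (147.246,121.267) → (108.099,238.940). Open path.

**Shape 7** — `<path>` quadratic bezier, stroke `#ff00ff` → score (S522, F1689). Control points (SVG): P0=(87.195,128.470), P1=(136.856,173.133), P2=(126.865,182.793); sampled at t=k/5. Machine vertices: (87.195,146.516) → (104.673,130.051) → (117.379,116.386) → (125.313,105.521) → (128.475,97.457) → (126.865,92.193). Open path.

G21
G90
G0 X146.501 Y42.667
M3 S522
G01 X151.538 Y95.807 F1689
G01 X153.012 Y143.733 F1689
G01 X150.923 Y186.446 F1689
G01 X145.271 Y223.945 F1689
G01 X136.056 Y256.231 F1689
M5
G0 X47.721 Y50.223
M3 S258
G01 X51.938 Y50.276 F3625
G01 X60.430 Y49.399 F3625
G01 X73.196 Y47.590 F3625
G01 X90.237 Y44.850 F3625
G01 X111.553 Y41.179 F3625
M5
G0 X59.892 Y184.679
M3 S522
G01 X143.097 Y184.679 F1689
G01 X143.097 Y158.551 F1689
G01 X59.892 Y158.551 F1689
G01 X59.892 Y184.679 F1689
M5
G0 X49.754 Y94.979
M3 S522
G01 X120.171 Y231.833 F1689
M5
G0 X32.982 Y230.815
M3 S522
G01 X49.587 Y230.815 F1689
G01 X49.587 Y173.350 F1689
G01 X32.982 Y173.350 F1689
G01 X32.982 Y230.815 F1689
M5
G0 X147.246 Y121.267
M3 S258
G01 X108.099 Y238.940 F3625
M5
G0 X87.195 Y146.516
M3 S522
G01 X104.673 Y130.051 F1689
G01 X117.379 Y116.386 F1689
G01 X125.313 Y105.521 F1689
G01 X128.475 Y97.457 F1689
G01 X126.865 Y92.193 F1689
M5
G0 X0.000 Y0.000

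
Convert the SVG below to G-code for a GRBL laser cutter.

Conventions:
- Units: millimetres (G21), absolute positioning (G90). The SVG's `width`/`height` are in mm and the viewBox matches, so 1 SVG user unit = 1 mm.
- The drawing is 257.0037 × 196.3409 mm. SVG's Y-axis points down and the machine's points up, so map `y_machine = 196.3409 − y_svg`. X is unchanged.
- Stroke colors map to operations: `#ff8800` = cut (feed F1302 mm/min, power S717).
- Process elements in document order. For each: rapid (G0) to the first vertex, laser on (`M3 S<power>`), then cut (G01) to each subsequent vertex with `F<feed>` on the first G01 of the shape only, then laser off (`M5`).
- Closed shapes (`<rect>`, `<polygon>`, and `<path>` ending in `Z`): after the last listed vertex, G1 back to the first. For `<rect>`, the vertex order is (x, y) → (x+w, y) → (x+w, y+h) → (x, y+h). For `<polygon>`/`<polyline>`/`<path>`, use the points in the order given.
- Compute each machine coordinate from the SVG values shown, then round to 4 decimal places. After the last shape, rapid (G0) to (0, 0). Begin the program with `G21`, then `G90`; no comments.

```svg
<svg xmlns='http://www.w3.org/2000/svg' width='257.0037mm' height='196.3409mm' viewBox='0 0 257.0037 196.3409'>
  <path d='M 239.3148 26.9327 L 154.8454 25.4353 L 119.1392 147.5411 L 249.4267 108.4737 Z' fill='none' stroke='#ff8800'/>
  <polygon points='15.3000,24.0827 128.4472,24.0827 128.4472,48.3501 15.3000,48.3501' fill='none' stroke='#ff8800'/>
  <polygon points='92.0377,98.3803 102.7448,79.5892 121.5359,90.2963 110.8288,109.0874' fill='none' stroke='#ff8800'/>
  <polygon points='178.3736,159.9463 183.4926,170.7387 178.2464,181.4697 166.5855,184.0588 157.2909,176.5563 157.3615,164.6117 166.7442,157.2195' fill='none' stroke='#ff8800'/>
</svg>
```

Since the viewBox matches the mm dimensions, user units are millimetres directly. The only transform is the Y-flip y_m = 196.3409 − y_svg.

Shape 1 is a closed polygon drawn with `<path>`. Its stroke #ff8800 means cut at S717, F1302. After flipping Y the toolpath is (239.3148,169.4082) → (154.8454,170.9056) → (119.1392,48.7998) → (249.4267,87.8672) → (239.3148,169.4082), returning to the start.

Shape 2 is a rectangle drawn with `<polygon>`. Its stroke #ff8800 means cut at S717, F1302. After flipping Y the toolpath is (15.3000,172.2582) → (128.4472,172.2582) → (128.4472,147.9908) → (15.3000,147.9908) → (15.3000,172.2582), returning to the start.

Shape 3 is a regular polygon drawn with `<polygon>`. Its stroke #ff8800 means cut at S717, F1302. After flipping Y the toolpath is (92.0377,97.9606) → (102.7448,116.7517) → (121.5359,106.0446) → (110.8288,87.2535) → (92.0377,97.9606), returning to the start.

Shape 4 is a regular polygon drawn with `<polygon>`. Its stroke #ff8800 means cut at S717, F1302. After flipping Y the toolpath is (178.3736,36.3946) → (183.4926,25.6022) → (178.2464,14.8712) → (166.5855,12.2821) → (157.2909,19.7846) → (157.3615,31.7292) → (166.7442,39.1214) → (178.3736,36.3946), returning to the start.

G21
G90
G0 X239.3148 Y169.4082
M3 S717
G01 X154.8454 Y170.9056 F1302
G01 X119.1392 Y48.7998
G01 X249.4267 Y87.8672
G01 X239.3148 Y169.4082
M5
G0 X15.3000 Y172.2582
M3 S717
G01 X128.4472 Y172.2582 F1302
G01 X128.4472 Y147.9908
G01 X15.3000 Y147.9908
G01 X15.3000 Y172.2582
M5
G0 X92.0377 Y97.9606
M3 S717
G01 X102.7448 Y116.7517 F1302
G01 X121.5359 Y106.0446
G01 X110.8288 Y87.2535
G01 X92.0377 Y97.9606
M5
G0 X178.3736 Y36.3946
M3 S717
G01 X183.4926 Y25.6022 F1302
G01 X178.2464 Y14.8712
G01 X166.5855 Y12.2821
G01 X157.2909 Y19.7846
G01 X157.3615 Y31.7292
G01 X166.7442 Y39.1214
G01 X178.3736 Y36.3946
M5
G0 X0.0000 Y0.0000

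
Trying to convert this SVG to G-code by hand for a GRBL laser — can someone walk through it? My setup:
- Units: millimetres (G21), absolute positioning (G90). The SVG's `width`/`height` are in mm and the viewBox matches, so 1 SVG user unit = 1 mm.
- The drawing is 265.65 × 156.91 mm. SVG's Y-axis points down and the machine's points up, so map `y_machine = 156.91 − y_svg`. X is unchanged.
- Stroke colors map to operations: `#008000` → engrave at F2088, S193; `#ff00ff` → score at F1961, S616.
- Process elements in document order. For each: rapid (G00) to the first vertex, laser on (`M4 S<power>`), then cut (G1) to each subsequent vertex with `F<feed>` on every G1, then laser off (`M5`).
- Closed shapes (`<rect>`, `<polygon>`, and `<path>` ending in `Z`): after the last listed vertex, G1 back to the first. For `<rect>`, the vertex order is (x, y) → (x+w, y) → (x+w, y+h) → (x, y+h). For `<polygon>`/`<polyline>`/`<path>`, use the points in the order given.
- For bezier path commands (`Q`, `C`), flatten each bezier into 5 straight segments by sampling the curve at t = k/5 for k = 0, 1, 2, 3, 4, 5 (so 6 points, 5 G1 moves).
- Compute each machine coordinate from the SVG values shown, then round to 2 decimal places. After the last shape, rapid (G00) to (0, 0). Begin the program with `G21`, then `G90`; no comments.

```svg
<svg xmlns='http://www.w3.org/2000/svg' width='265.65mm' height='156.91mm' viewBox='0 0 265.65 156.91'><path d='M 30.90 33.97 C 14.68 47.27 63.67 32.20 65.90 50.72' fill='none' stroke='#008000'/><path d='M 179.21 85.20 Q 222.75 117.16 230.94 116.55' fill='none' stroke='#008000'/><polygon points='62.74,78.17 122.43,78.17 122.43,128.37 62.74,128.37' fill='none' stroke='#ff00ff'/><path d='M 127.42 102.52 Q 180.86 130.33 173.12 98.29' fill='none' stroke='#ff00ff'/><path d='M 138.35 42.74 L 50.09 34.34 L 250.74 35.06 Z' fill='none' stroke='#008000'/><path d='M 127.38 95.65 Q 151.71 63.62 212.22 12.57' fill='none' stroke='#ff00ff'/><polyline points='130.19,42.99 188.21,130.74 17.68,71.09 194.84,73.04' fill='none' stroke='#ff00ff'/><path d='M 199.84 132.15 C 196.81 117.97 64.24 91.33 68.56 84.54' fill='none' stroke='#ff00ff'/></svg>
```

viewBox `0 0 265.65 156.91` with mm width/height → 1 unit = 1 mm. Flip: y_m = 156.91 − y_svg.

**Shape 1** — `<path>` cubic bezier, stroke `#008000` → engrave (S193, F2088). Control points (SVG): P0=(30.90,33.97), P1=(14.68,47.27), P2=(63.67,32.20), P3=(65.90,50.72); sampled at t=k/5. Machine vertices: (30.90,122.94) → (28.10,117.87) → (35.57,116.63) → (47.95,116.26) → (59.85,113.77) → (65.90,106.19). Open path.

**Shape 2** — `<path>` quadratic bezier, stroke `#008000` → engrave (S193, F2088). Control points (SVG): P0=(179.21,85.20), P1=(222.75,117.16), P2=(230.94,116.55); sampled at t=k/5. Machine vertices: (179.21,71.71) → (195.21,60.23) → (208.39,51.35) → (218.73,45.08) → (226.25,41.42) → (230.94,40.36). Open path.

**Shape 3** — `<polygon>` rectangle, stroke `#ff00ff` → score (S616, F1961). Machine vertices: (62.74,78.74) → (122.43,78.74) → (122.43,28.54) → (62.74,28.54) → (62.74,78.74). Closed: final G1 returns to the first vertex.

**Shape 4** — `<path>` quadratic bezier, stroke `#ff00ff` → score (S616, F1961). Control points (SVG): P0=(127.42,102.52), P1=(180.86,130.33), P2=(173.12,98.29); sampled at t=k/5. Machine vertices: (127.42,54.39) → (146.35,45.66) → (160.38,41.72) → (169.52,42.56) → (173.77,48.20) → (173.12,58.62). Open path.

**Shape 5** — `<path>` closed polygon, stroke `#008000` → engrave (S193, F2088). Machine vertices: (138.35,114.17) → (50.09,122.57) → (250.74,121.85) → (138.35,114.17). Closed: final G1 returns to the first vertex.

**Shape 6** — `<path>` quadratic bezier, stroke `#ff00ff` → score (S616, F1961). Control points (SVG): P0=(127.38,95.65), P1=(151.71,63.62), P2=(212.22,12.57); sampled at t=k/5. Machine vertices: (127.38,61.26) → (138.56,74.83) → (152.63,89.93) → (169.60,106.54) → (189.46,124.68) → (212.22,144.34). Open path.

**Shape 7** — `<polyline>` open polyline, stroke `#ff00ff` → score (S616, F1961). Machine vertices: (130.19,113.92) → (188.21,26.17) → (17.68,85.82) → (194.84,83.87). Open path.

**Shape 8** — `<path>` cubic bezier, stroke `#ff00ff` → score (S616, F1961). Control points (SVG): P0=(199.84,132.15), P1=(196.81,117.97), P2=(64.24,91.33), P3=(68.56,84.54); sampled at t=k/5. Machine vertices: (199.84,24.76) → (184.61,34.50) → (151.08,45.69) → (112.03,56.76) → (80.26,66.17) → (68.56,72.37). Open path.

G21
G90
G00 X30.90 Y122.94
M4 S193
G1 X28.10 Y117.87 F2088
G1 X35.57 Y116.63 F2088
G1 X47.95 Y116.26 F2088
G1 X59.85 Y113.77 F2088
G1 X65.90 Y106.19 F2088
M5
G00 X179.21 Y71.71
M4 S193
G1 X195.21 Y60.23 F2088
G1 X208.39 Y51.35 F2088
G1 X218.73 Y45.08 F2088
G1 X226.25 Y41.42 F2088
G1 X230.94 Y40.36 F2088
M5
G00 X62.74 Y78.74
M4 S616
G1 X122.43 Y78.74 F1961
G1 X122.43 Y28.54 F1961
G1 X62.74 Y28.54 F1961
G1 X62.74 Y78.74 F1961
M5
G00 X127.42 Y54.39
M4 S616
G1 X146.35 Y45.66 F1961
G1 X160.38 Y41.72 F1961
G1 X169.52 Y42.56 F1961
G1 X173.77 Y48.20 F1961
G1 X173.12 Y58.62 F1961
M5
G00 X138.35 Y114.17
M4 S193
G1 X50.09 Y122.57 F2088
G1 X250.74 Y121.85 F2088
G1 X138.35 Y114.17 F2088
M5
G00 X127.38 Y61.26
M4 S616
G1 X138.56 Y74.83 F1961
G1 X152.63 Y89.93 F1961
G1 X169.60 Y106.54 F1961
G1 X189.46 Y124.68 F1961
G1 X212.22 Y144.34 F1961
M5
G00 X130.19 Y113.92
M4 S616
G1 X188.21 Y26.17 F1961
G1 X17.68 Y85.82 F1961
G1 X194.84 Y83.87 F1961
M5
G00 X199.84 Y24.76
M4 S616
G1 X184.61 Y34.50 F1961
G1 X151.08 Y45.69 F1961
G1 X112.03 Y56.76 F1961
G1 X80.26 Y66.17 F1961
G1 X68.56 Y72.37 F1961
M5
G00 X0.00 Y0.00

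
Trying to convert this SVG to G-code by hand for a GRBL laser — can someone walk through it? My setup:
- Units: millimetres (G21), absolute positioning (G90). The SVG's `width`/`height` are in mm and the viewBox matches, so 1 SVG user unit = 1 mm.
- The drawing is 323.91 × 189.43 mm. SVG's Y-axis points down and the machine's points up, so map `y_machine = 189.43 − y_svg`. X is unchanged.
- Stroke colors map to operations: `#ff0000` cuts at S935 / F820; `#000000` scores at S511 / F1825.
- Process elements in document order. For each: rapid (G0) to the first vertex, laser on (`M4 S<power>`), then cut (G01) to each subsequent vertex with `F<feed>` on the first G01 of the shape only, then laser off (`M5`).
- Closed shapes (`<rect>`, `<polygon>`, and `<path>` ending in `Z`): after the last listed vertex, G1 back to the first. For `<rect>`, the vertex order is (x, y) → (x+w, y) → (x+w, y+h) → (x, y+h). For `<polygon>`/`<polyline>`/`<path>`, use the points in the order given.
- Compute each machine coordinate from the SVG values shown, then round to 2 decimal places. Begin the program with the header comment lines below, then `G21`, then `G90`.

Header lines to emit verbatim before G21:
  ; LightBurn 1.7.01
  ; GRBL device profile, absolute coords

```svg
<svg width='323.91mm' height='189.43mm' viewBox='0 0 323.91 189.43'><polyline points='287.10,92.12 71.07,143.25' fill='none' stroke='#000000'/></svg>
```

; LightBurn 1.7.01
; GRBL device profile, absolute coords
G21
G90
G0 X287.10 Y97.31
M4 S511
G01 X71.07 Y46.18 F1825
M5

1 u = 1 mm; y_m = 189.43 − y.

[1] `<polyline>` line segment, #000000→score S511 F1825: (287.10,97.31) → (71.07,46.18)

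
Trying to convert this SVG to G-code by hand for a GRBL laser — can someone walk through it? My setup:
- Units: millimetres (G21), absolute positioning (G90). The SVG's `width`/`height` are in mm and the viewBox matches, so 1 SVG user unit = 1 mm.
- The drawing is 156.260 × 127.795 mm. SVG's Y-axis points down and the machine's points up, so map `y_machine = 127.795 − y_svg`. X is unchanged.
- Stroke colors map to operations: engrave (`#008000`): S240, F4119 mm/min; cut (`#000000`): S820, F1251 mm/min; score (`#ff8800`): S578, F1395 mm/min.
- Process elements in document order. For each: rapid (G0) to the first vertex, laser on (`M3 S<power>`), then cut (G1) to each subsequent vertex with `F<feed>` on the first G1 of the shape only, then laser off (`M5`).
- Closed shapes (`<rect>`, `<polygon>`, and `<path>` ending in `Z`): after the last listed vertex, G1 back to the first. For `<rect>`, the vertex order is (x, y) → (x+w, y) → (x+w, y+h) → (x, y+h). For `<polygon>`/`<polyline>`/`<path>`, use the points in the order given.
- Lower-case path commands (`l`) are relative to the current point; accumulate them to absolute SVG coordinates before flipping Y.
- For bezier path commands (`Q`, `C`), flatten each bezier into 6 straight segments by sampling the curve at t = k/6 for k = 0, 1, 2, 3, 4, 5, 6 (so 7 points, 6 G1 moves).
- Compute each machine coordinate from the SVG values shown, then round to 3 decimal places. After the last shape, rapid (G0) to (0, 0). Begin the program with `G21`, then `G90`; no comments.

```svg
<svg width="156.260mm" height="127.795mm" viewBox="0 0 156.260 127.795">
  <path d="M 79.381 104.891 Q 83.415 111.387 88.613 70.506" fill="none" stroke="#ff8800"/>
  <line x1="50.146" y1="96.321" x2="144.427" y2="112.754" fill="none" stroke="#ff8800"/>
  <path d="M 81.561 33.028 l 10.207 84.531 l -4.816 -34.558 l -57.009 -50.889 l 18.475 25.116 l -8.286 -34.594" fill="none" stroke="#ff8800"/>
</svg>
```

G21
G90
G0 X79.381 Y22.904
M3 S578
G1 X80.758 Y22.055 F1395
G1 X82.200 Y23.837
G1 X83.706 Y28.252
G1 X85.277 Y35.299
G1 X86.913 Y44.978
G1 X88.613 Y57.289
M5
G0 X50.146 Y31.474
M3 S578
G1 X144.427 Y15.041 F1395
M5
G0 X81.561 Y94.767
M3 S578
G1 X91.768 Y10.236 F1395
G1 X86.952 Y44.794
G1 X29.943 Y95.683
G1 X48.418 Y70.567
G1 X40.132 Y105.161
M5
G0 X0.000 Y0.000

Since the viewBox matches the mm dimensions, user units are millimetres directly. The only transform is the Y-flip y_m = 127.795 − y_svg.

Shape 1 is a quadratic bezier drawn with `<path>`. Its stroke #ff8800 means score at S578, F1395. After flipping Y the toolpath is (79.381,22.904) → (80.758,22.055) → (82.200,23.837) → (83.706,28.252) → (85.277,35.299) → (86.913,44.978) → (88.613,57.289).

Shape 2 is a line segment drawn with `<line>`. Its stroke #ff8800 means score at S578, F1395. After flipping Y the toolpath is (50.146,31.474) → (144.427,15.041).

Shape 3 is a open polyline drawn with `<path>`. Its stroke #ff8800 means score at S578, F1395. After flipping Y the toolpath is (81.561,94.767) → (91.768,10.236) → (86.952,44.794) → (29.943,95.683) → (48.418,70.567) → (40.132,105.161).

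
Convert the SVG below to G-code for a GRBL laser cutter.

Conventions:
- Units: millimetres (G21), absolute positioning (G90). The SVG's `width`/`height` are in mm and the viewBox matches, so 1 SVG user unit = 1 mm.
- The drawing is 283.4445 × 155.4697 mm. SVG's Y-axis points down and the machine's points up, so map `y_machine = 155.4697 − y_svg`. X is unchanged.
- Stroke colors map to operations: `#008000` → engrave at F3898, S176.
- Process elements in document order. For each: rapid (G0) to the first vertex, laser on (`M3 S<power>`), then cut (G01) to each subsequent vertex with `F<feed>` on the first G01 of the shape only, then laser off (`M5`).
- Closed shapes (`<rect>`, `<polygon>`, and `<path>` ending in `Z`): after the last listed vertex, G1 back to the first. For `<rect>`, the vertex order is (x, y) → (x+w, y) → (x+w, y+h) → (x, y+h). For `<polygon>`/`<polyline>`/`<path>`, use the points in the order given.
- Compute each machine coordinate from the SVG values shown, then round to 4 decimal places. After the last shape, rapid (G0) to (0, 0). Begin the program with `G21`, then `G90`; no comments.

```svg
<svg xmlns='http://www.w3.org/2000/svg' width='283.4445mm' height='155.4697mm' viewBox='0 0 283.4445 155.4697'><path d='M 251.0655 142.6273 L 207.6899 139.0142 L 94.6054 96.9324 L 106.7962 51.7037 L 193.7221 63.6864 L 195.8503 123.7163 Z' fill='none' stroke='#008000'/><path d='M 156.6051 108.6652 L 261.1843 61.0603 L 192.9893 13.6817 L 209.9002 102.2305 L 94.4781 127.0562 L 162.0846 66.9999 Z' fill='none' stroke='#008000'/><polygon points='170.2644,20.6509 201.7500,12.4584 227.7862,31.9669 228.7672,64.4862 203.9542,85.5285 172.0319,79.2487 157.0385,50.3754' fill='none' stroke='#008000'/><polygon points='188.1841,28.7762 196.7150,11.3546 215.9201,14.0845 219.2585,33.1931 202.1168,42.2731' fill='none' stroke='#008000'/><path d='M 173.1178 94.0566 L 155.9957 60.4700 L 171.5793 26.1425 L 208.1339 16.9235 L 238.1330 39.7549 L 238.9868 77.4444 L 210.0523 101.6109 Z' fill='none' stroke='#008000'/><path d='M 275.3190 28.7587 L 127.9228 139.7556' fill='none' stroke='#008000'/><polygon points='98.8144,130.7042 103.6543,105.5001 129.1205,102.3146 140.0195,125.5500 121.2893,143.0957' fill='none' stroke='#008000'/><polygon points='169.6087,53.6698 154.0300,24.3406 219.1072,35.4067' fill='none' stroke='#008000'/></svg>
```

viewBox `0 0 283.4445 155.4697` with mm width/height → 1 unit = 1 mm. Flip: y_m = 155.4697 − y_svg.

**Shape 1** — `<path>` closed polygon, stroke `#008000` → engrave (S176, F3898). Machine vertices: (251.0655,12.8424) → (207.6899,16.4555) → (94.6054,58.5373) → (106.7962,103.7660) → (193.7221,91.7833) → (195.8503,31.7534) → (251.0655,12.8424). Closed: final G1 returns to the first vertex.

**Shape 2** — `<path>` closed polygon, stroke `#008000` → engrave (S176, F3898). Machine vertices: (156.6051,46.8045) → (261.1843,94.4094) → (192.9893,141.7880) → (209.9002,53.2392) → (94.4781,28.4135) → (162.0846,88.4698) → (156.6051,46.8045). Closed: final G1 returns to the first vertex.

**Shape 3** — `<polygon>` regular polygon, stroke `#008000` → engrave (S176, F3898). Machine vertices: (170.2644,134.8188) → (201.7500,143.0113) → (227.7862,123.5028) → (228.7672,90.9835) → (203.9542,69.9412) → (172.0319,76.2210) → (157.0385,105.0943) → (170.2644,134.8188). Closed: final G1 returns to the first vertex.

**Shape 4** — `<polygon>` regular polygon, stroke `#008000` → engrave (S176, F3898). Machine vertices: (188.1841,126.6935) → (196.7150,144.1151) → (215.9201,141.3852) → (219.2585,122.2766) → (202.1168,113.1966) → (188.1841,126.6935). Closed: final G1 returns to the first vertex.

**Shape 5** — `<path>` regular polygon, stroke `#008000` → engrave (S176, F3898). Machine vertices: (173.1178,61.4131) → (155.9957,94.9997) → (171.5793,129.3272) → (208.1339,138.5462) → (238.1330,115.7148) → (238.9868,78.0253) → (210.0523,53.8588) → (173.1178,61.4131). Closed: final G1 returns to the first vertex.

**Shape 6** — `<path>` line segment, stroke `#008000` → engrave (S176, F3898). Machine vertices: (275.3190,126.7110) → (127.9228,15.7141). Open path.

**Shape 7** — `<polygon>` regular polygon, stroke `#008000` → engrave (S176, F3898). Machine vertices: (98.8144,24.7655) → (103.6543,49.9696) → (129.1205,53.1551) → (140.0195,29.9197) → (121.2893,12.3740) → (98.8144,24.7655). Closed: final G1 returns to the first vertex.

**Shape 8** — `<polygon>` closed polygon, stroke `#008000` → engrave (S176, F3898). Machine vertices: (169.6087,101.7999) → (154.0300,131.1291) → (219.1072,120.0630) → (169.6087,101.7999). Closed: final G1 returns to the first vertex.

G21
G90
G0 X251.0655 Y12.8424
M3 S176
G01 X207.6899 Y16.4555 F3898
G01 X94.6054 Y58.5373
G01 X106.7962 Y103.7660
G01 X193.7221 Y91.7833
G01 X195.8503 Y31.7534
G01 X251.0655 Y12.8424
M5
G0 X156.6051 Y46.8045
M3 S176
G01 X261.1843 Y94.4094 F3898
G01 X192.9893 Y141.7880
G01 X209.9002 Y53.2392
G01 X94.4781 Y28.4135
G01 X162.0846 Y88.4698
G01 X156.6051 Y46.8045
M5
G0 X170.2644 Y134.8188
M3 S176
G01 X201.7500 Y143.0113 F3898
G01 X227.7862 Y123.5028
G01 X228.7672 Y90.9835
G01 X203.9542 Y69.9412
G01 X172.0319 Y76.2210
G01 X157.0385 Y105.0943
G01 X170.2644 Y134.8188
M5
G0 X188.1841 Y126.6935
M3 S176
G01 X196.7150 Y144.1151 F3898
G01 X215.9201 Y141.3852
G01 X219.2585 Y122.2766
G01 X202.1168 Y113.1966
G01 X188.1841 Y126.6935
M5
G0 X173.1178 Y61.4131
M3 S176
G01 X155.9957 Y94.9997 F3898
G01 X171.5793 Y129.3272
G01 X208.1339 Y138.5462
G01 X238.1330 Y115.7148
G01 X238.9868 Y78.0253
G01 X210.0523 Y53.8588
G01 X173.1178 Y61.4131
M5
G0 X275.3190 Y126.7110
M3 S176
G01 X127.9228 Y15.7141 F3898
M5
G0 X98.8144 Y24.7655
M3 S176
G01 X103.6543 Y49.9696 F3898
G01 X129.1205 Y53.1551
G01 X140.0195 Y29.9197
G01 X121.2893 Y12.3740
G01 X98.8144 Y24.7655
M5
G0 X169.6087 Y101.7999
M3 S176
G01 X154.0300 Y131.1291 F3898
G01 X219.1072 Y120.0630
G01 X169.6087 Y101.7999
M5
G0 X0.0000 Y0.0000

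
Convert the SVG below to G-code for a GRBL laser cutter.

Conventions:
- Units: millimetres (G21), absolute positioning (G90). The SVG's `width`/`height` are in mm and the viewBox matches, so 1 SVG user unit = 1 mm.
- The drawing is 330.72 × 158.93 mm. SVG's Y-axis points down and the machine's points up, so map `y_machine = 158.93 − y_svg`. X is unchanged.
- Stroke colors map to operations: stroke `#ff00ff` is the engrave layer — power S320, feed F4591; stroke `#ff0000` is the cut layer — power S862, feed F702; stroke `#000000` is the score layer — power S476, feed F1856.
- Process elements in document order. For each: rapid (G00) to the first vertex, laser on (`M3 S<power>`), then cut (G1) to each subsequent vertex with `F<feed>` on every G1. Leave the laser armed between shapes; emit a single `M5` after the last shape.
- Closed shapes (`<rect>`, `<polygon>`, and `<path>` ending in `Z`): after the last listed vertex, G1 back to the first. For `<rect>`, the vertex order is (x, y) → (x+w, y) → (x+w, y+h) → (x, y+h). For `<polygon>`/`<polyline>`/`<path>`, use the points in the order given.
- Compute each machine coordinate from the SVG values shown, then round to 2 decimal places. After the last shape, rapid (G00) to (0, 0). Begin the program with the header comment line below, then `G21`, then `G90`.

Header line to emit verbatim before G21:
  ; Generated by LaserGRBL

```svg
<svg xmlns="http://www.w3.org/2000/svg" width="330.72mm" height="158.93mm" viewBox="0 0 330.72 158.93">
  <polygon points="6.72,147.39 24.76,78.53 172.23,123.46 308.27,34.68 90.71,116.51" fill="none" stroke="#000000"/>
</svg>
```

; Generated by LaserGRBL
G21
G90
G00 X6.72 Y11.54
M3 S476
G1 X24.76 Y80.40 F1856
G1 X172.23 Y35.47 F1856
G1 X308.27 Y124.25 F1856
G1 X90.71 Y42.42 F1856
G1 X6.72 Y11.54 F1856
M5
G00 X0.00 Y0.00

viewBox `0 0 330.72 158.93` with mm width/height → 1 unit = 1 mm. Flip: y_m = 158.93 − y_svg.

**Shape 1** — `<polygon>` closed polygon, stroke `#000000` → score (S476, F1856). Machine vertices: (6.72,11.54) → (24.76,80.40) → (172.23,35.47) → (308.27,124.25) → (90.71,42.42) → (6.72,11.54). Closed: final G1 returns to the first vertex.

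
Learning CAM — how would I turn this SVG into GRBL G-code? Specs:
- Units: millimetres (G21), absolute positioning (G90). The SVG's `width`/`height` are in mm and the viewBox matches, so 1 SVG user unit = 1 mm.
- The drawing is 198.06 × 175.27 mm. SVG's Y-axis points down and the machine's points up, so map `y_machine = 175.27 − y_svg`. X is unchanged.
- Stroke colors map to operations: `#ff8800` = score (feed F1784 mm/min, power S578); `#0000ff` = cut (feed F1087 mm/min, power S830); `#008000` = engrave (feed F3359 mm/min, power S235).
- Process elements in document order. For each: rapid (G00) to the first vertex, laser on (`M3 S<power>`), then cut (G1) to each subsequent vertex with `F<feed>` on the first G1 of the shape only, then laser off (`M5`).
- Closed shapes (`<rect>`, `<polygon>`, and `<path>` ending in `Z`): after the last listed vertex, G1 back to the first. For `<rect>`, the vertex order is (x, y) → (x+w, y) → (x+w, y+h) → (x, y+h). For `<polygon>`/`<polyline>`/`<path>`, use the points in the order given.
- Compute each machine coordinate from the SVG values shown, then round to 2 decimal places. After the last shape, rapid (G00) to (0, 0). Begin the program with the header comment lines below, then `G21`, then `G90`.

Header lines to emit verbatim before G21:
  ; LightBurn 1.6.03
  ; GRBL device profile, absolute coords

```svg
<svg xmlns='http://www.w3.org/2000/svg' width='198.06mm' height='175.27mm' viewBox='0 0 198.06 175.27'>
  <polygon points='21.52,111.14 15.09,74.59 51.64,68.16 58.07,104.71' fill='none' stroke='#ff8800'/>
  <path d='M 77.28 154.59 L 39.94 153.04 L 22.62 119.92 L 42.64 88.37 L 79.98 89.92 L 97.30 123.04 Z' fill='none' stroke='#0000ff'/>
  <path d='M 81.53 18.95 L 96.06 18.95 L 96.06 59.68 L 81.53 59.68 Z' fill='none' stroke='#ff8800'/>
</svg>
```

viewBox `0 0 198.06 175.27` with mm width/height → 1 unit = 1 mm. Flip: y_m = 175.27 − y_svg.

**Shape 1** — `<polygon>` regular polygon, stroke `#ff8800` → score (S578, F1784). Machine vertices: (21.52,64.13) → (15.09,100.68) → (51.64,107.11) → (58.07,70.56) → (21.52,64.13). Closed: final G1 returns to the first vertex.

**Shape 2** — `<path>` regular polygon, stroke `#0000ff` → cut (S830, F1087). Machine vertices: (77.28,20.68) → (39.94,22.23) → (22.62,55.35) → (42.64,86.90) → (79.98,85.35) → (97.30,52.23) → (77.28,20.68). Closed: final G1 returns to the first vertex.

**Shape 3** — `<path>` rectangle, stroke `#ff8800` → score (S578, F1784). Machine vertices: (81.53,156.32) → (96.06,156.32) → (96.06,115.59) → (81.53,115.59) → (81.53,156.32). Closed: final G1 returns to the first vertex.

; LightBurn 1.6.03
; GRBL device profile, absolute coords
G21
G90
G00 X21.52 Y64.13
M3 S578
G1 X15.09 Y100.68 F1784
G1 X51.64 Y107.11
G1 X58.07 Y70.56
G1 X21.52 Y64.13
M5
G00 X77.28 Y20.68
M3 S830
G1 X39.94 Y22.23 F1087
G1 X22.62 Y55.35
G1 X42.64 Y86.90
G1 X79.98 Y85.35
G1 X97.30 Y52.23
G1 X77.28 Y20.68
M5
G00 X81.53 Y156.32
M3 S578
G1 X96.06 Y156.32 F1784
G1 X96.06 Y115.59
G1 X81.53 Y115.59
G1 X81.53 Y156.32
M5
G00 X0.00 Y0.00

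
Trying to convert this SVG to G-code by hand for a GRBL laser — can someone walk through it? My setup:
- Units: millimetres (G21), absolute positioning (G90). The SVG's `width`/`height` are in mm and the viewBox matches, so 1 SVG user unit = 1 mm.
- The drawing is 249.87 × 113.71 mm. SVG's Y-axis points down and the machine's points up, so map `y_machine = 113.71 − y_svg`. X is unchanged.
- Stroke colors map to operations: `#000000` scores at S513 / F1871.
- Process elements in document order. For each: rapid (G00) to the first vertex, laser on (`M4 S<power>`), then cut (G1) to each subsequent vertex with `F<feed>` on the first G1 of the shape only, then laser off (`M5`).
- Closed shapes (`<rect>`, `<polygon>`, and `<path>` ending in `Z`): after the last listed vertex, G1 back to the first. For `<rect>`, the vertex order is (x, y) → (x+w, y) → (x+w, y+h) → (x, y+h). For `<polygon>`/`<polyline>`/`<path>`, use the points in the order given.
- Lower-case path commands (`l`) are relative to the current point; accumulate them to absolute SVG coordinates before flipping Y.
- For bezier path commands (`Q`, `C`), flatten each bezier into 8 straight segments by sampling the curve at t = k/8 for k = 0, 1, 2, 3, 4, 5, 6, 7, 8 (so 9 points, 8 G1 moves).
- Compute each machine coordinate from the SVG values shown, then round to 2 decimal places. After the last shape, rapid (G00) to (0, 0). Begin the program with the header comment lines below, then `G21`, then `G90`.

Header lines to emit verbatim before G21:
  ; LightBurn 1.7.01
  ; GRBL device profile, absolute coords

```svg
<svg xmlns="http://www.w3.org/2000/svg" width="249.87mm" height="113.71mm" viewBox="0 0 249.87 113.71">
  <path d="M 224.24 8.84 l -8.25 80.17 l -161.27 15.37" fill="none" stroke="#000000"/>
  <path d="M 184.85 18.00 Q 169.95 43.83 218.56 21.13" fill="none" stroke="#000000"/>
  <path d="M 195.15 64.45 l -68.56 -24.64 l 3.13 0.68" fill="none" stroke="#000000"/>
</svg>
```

; LightBurn 1.7.01
; GRBL device profile, absolute coords
G21
G90
G00 X224.24 Y104.87
M4 S513
G1 X215.99 Y24.70 F1871
G1 X54.72 Y9.33
M5
G00 X184.85 Y95.71
M4 S513
G1 X182.12 Y90.01 F1871
G1 X181.37 Y85.83
G1 X182.61 Y83.16
G1 X185.83 Y82.01
G1 X191.03 Y82.38
G1 X198.22 Y84.26
G1 X207.40 Y87.66
G1 X218.56 Y92.58
M5
G00 X195.15 Y49.26
M4 S513
G1 X126.59 Y73.90 F1871
G1 X129.72 Y73.22
M5
G00 X0.00 Y0.00

viewBox `0 0 249.87 113.71` with mm width/height → 1 unit = 1 mm. Flip: y_m = 113.71 − y_svg.

**Shape 1** — `<path>` open polyline, stroke `#000000` → score (S513, F1871). Machine vertices: (224.24,104.87) → (215.99,24.70) → (54.72,9.33). Open path.

**Shape 2** — `<path>` quadratic bezier, stroke `#000000` → score (S513, F1871). Control points (SVG): P0=(184.85,18.00), P1=(169.95,43.83), P2=(218.56,21.13); sampled at t=k/8. Machine vertices: (184.85,95.71) → (182.12,90.01) → (181.37,85.83) → (182.61,83.16) → (185.83,82.01) → (191.03,82.38) → (198.22,84.26) → (207.40,87.66) → (218.56,92.58). Open path.

**Shape 3** — `<path>` open polyline, stroke `#000000` → score (S513, F1871). Machine vertices: (195.15,49.26) → (126.59,73.90) → (129.72,73.22). Open path.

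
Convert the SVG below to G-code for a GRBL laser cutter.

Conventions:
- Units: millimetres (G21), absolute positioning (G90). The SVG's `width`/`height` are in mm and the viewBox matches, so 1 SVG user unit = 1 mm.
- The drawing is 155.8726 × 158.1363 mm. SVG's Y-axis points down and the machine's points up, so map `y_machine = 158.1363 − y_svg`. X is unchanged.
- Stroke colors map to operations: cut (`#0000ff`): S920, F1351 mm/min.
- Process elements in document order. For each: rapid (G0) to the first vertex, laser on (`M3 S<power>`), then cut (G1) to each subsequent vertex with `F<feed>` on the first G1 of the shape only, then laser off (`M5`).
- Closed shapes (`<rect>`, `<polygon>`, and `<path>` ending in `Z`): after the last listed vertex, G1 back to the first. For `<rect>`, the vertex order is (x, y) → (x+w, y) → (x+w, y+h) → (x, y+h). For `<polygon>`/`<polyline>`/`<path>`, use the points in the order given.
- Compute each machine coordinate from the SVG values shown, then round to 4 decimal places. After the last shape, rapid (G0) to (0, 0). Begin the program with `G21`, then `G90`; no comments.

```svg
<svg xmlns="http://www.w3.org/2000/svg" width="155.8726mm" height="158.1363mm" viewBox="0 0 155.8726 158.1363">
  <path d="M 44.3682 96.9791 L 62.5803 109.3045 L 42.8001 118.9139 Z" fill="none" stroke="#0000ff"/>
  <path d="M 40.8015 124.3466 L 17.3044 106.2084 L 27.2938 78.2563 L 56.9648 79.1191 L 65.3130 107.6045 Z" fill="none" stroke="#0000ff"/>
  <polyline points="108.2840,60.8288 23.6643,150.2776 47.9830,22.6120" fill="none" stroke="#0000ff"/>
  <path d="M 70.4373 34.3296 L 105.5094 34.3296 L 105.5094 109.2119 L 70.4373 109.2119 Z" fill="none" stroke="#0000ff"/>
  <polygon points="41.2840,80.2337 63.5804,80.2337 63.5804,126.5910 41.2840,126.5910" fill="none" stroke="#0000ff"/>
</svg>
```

G21
G90
G0 X44.3682 Y61.1572
M3 S920
G1 X62.5803 Y48.8318 F1351
G1 X42.8001 Y39.2224
G1 X44.3682 Y61.1572
M5
G0 X40.8015 Y33.7897
M3 S920
G1 X17.3044 Y51.9279 F1351
G1 X27.2938 Y79.8800
G1 X56.9648 Y79.0172
G1 X65.3130 Y50.5318
G1 X40.8015 Y33.7897
M5
G0 X108.2840 Y97.3075
M3 S920
G1 X23.6643 Y7.8587 F1351
G1 X47.9830 Y135.5243
M5
G0 X70.4373 Y123.8067
M3 S920
G1 X105.5094 Y123.8067 F1351
G1 X105.5094 Y48.9244
G1 X70.4373 Y48.9244
G1 X70.4373 Y123.8067
M5
G0 X41.2840 Y77.9026
M3 S920
G1 X63.5804 Y77.9026 F1351
G1 X63.5804 Y31.5453
G1 X41.2840 Y31.5453
G1 X41.2840 Y77.9026
M5
G0 X0.0000 Y0.0000

1 u = 1 mm; y_m = 158.1363 − y.

[1] `<path>` regular polygon, #0000ff→cut S920 F1351: (44.3682,61.1572) → (62.5803,48.8318) → (42.8001,39.2224) → (44.3682,61.1572) (closed)

[2] `<path>` regular polygon, #0000ff→cut S920 F1351: (40.8015,33.7897) → (17.3044,51.9279) → (27.2938,79.8800) → (56.9648,79.0172) → (65.3130,50.5318) → (40.8015,33.7897) (closed)

[3] `<polyline>` open polyline, #0000ff→cut S920 F1351: (108.2840,97.3075) → (23.6643,7.8587) → (47.9830,135.5243)

[4] `<path>` rectangle, #0000ff→cut S920 F1351: (70.4373,123.8067) → (105.5094,123.8067) → (105.5094,48.9244) → (70.4373,48.9244) → (70.4373,123.8067) (closed)

[5] `<polygon>` rectangle, #0000ff→cut S920 F1351: (41.2840,77.9026) → (63.5804,77.9026) → (63.5804,31.5453) → (41.2840,31.5453) → (41.2840,77.9026) (closed)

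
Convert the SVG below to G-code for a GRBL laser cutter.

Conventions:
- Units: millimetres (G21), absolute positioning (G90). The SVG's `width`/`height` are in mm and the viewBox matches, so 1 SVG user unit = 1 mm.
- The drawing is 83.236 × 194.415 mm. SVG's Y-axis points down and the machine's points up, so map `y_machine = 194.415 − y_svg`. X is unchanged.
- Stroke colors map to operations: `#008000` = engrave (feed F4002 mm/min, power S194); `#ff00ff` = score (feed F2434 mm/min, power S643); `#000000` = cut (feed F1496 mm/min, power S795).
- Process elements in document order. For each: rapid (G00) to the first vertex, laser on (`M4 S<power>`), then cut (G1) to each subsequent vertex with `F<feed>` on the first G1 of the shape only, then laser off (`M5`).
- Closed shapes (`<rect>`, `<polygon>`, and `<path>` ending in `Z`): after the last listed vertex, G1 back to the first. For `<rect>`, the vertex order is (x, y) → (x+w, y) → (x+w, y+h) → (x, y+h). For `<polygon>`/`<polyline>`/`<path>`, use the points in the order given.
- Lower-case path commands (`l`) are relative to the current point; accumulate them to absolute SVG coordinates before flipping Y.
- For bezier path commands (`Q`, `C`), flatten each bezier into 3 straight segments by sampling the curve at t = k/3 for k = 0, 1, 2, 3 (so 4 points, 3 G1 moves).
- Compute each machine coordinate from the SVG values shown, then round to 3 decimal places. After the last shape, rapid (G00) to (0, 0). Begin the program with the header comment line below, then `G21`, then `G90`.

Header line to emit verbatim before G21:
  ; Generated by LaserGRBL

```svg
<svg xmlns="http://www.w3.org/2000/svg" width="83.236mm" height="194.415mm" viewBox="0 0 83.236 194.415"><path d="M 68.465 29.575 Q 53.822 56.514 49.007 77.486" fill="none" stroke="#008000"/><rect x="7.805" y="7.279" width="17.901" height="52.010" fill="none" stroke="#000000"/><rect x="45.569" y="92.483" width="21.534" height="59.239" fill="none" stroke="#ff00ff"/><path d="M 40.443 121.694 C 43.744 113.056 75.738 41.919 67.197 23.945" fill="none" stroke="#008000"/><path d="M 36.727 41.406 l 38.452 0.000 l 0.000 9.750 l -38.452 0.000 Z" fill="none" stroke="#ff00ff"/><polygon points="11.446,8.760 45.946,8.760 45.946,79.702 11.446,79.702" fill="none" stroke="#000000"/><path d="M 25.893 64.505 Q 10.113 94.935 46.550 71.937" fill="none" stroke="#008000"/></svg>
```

; Generated by LaserGRBL
G21
G90
G00 X68.465 Y164.840
M4 S194
G1 X59.795 Y147.544 F4002
G1 X53.309 Y131.573
G1 X49.007 Y116.929
M5
G00 X7.805 Y187.136
M4 S795
G1 X25.706 Y187.136 F1496
G1 X25.706 Y135.126
G1 X7.805 Y135.126
G1 X7.805 Y187.136
M5
G00 X45.569 Y101.932
M4 S643
G1 X67.103 Y101.932 F2434
G1 X67.103 Y42.693
G1 X45.569 Y42.693
G1 X45.569 Y101.932
M5
G00 X40.443 Y72.721
M4 S194
G1 X50.744 Y97.908 F4002
G1 X64.790 Y139.059
G1 X67.197 Y170.470
M5
G00 X36.727 Y153.009
M4 S643
G1 X75.179 Y153.009 F2434
G1 X75.179 Y143.259
G1 X36.727 Y143.259
G1 X36.727 Y153.009
M5
G00 X11.446 Y185.655
M4 S795
G1 X45.946 Y185.655 F1496
G1 X45.946 Y114.713
G1 X11.446 Y114.713
G1 X11.446 Y185.655
M5
G00 X25.893 Y129.910
M4 S194
G1 X21.175 Y115.560 F4002
G1 X28.061 Y113.082
G1 X46.550 Y122.478
M5
G00 X0.000 Y0.000

viewBox `0 0 83.236 194.415` with mm width/height → 1 unit = 1 mm. Flip: y_m = 194.415 − y_svg.

**Shape 1** — `<path>` quadratic bezier, stroke `#008000` → engrave (S194, F4002). Control points (SVG): P0=(68.465,29.575), P1=(53.822,56.514), P2=(49.007,77.486); sampled at t=k/3. Machine vertices: (68.465,164.840) → (59.795,147.544) → (53.309,131.573) → (49.007,116.929). Open path.

**Shape 2** — `<rect>` rectangle, stroke `#000000` → cut (S795, F1496). Machine vertices: (7.805,187.136) → (25.706,187.136) → (25.706,135.126) → (7.805,135.126) → (7.805,187.136). Closed: final G1 returns to the first vertex.

**Shape 3** — `<rect>` rectangle, stroke `#ff00ff` → score (S643, F2434). Machine vertices: (45.569,101.932) → (67.103,101.932) → (67.103,42.693) → (45.569,42.693) → (45.569,101.932). Closed: final G1 returns to the first vertex.

**Shape 4** — `<path>` cubic bezier, stroke `#008000` → engrave (S194, F4002). Control points (SVG): P0=(40.443,121.694), P1=(43.744,113.056), P2=(75.738,41.919), P3=(67.197,23.945); sampled at t=k/3. Machine vertices: (40.443,72.721) → (50.744,97.908) → (64.790,139.059) → (67.197,170.470). Open path.

**Shape 5** — `<path>` rectangle, stroke `#ff00ff` → score (S643, F2434). Machine vertices: (36.727,153.009) → (75.179,153.009) → (75.179,143.259) → (36.727,143.259) → (36.727,153.009). Closed: final G1 returns to the first vertex.

**Shape 6** — `<polygon>` rectangle, stroke `#000000` → cut (S795, F1496). Machine vertices: (11.446,185.655) → (45.946,185.655) → (45.946,114.713) → (11.446,114.713) → (11.446,185.655). Closed: final G1 returns to the first vertex.

**Shape 7** — `<path>` quadratic bezier, stroke `#008000` → engrave (S194, F4002). Control points (SVG): P0=(25.893,64.505), P1=(10.113,94.935), P2=(46.550,71.937); sampled at t=k/3. Machine vertices: (25.893,129.910) → (21.175,115.560) → (28.061,113.082) → (46.550,122.478). Open path.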